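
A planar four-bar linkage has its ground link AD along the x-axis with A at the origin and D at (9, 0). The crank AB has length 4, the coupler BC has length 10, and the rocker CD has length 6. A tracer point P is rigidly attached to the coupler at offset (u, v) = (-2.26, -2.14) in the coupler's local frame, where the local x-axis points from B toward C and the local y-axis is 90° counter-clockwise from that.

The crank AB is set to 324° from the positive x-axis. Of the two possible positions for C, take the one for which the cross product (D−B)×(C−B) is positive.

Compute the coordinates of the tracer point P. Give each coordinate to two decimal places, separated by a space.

3.78 -5.42

A=(0,0), D=(9.00,0)
B = A + 4.00·(cos324°, sin324°) = (3.2361, -2.3511)
|BD| = 6.2250
circle(B,10.00) ∩ circle(D,6.00): a=8.2531, h=5.6469
  candidates: C₊=(8.7451,5.9946) cross=35.152; C₋=(13.0106,-4.4626) cross=-35.152
  mode + wants cross > 0 → take C=(8.7451,5.9946) (cross=35.152)
ex = (C−B)/|BC| = (0.5509,0.8346); ey = (-0.8346,0.5509)
P = B + -2.26·ex + -2.14·ey = (3.7770,-5.4162)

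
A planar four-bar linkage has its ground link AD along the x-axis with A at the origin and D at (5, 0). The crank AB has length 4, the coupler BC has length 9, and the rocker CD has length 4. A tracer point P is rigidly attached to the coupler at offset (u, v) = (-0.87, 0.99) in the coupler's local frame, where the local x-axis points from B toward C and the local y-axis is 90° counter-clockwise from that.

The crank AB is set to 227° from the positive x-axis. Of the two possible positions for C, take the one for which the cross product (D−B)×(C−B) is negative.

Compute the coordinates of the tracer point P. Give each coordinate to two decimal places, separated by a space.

A=(0,0), D=(5.00,0)
B = A + 4.00·(cos227°, sin227°) = (-2.7280, -2.9254)
|BD| = 8.2632
circle(B,9.00) ∩ circle(D,4.00): a=8.0647, h=3.9951
  candidates: C₊=(3.4000,3.6661) cross=33.012; C₋=(6.2288,-3.8066) cross=-33.012
  mode - wants cross < 0 → take C=(6.2288,-3.8066) (cross=-33.012)
ex = (C−B)/|BC| = (0.9952,-0.0979); ey = (0.0979,0.9952)
P = B + -0.87·ex + 0.99·ey = (-3.4969,-1.8550)

-3.50 -1.85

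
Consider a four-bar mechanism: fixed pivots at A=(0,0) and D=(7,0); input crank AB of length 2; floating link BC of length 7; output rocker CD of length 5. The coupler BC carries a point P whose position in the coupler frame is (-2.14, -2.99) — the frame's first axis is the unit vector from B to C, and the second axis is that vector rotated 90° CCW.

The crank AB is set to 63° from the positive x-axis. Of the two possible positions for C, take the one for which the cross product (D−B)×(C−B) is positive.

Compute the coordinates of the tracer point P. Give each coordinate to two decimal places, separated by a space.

A=(0,0), D=(7.00,0)
B = A + 2.00·(cos63°, sin63°) = (0.9080, 1.7820)
|BD| = 6.3473
circle(B,7.00) ∩ circle(D,5.00): a=5.0642, h=4.8326
  candidates: C₊=(7.1253,4.9984) cross=30.674; C₋=(4.4118,-4.2780) cross=-30.674
  mode + wants cross > 0 → take C=(7.1253,4.9984) (cross=30.674)
ex = (C−B)/|BC| = (0.8882,0.4595); ey = (-0.4595,0.8882)
P = B + -2.14·ex + -2.99·ey = (0.3811,-1.8570)

0.38 -1.86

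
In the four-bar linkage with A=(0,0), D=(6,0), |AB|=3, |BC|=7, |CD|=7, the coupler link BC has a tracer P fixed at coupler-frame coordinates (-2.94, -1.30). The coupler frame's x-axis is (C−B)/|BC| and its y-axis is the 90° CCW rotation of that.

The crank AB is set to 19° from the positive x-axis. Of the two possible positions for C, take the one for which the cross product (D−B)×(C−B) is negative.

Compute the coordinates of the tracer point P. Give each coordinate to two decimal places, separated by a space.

1.72 3.99

A=(0,0), D=(6.00,0)
B = A + 3.00·(cos19°, sin19°) = (2.8366, 0.9767)
|BD| = 3.3108
circle(B,7.00) ∩ circle(D,7.00): a=1.6554, h=6.8014
  candidates: C₊=(6.4247,6.9871) cross=22.518; C₋=(2.4118,-6.0104) cross=-22.518
  mode - wants cross < 0 → take C=(2.4118,-6.0104) (cross=-22.518)
ex = (C−B)/|BC| = (-0.0607,-0.9982); ey = (0.9982,-0.0607)
P = B + -2.94·ex + -1.30·ey = (1.7173,3.9902)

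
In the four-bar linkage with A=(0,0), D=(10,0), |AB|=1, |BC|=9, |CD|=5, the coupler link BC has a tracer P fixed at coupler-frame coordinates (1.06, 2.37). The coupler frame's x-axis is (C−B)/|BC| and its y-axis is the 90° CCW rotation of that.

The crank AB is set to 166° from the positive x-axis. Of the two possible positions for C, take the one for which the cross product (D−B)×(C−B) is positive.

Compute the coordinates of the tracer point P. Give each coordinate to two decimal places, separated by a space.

A=(0,0), D=(10.00,0)
B = A + 1.00·(cos166°, sin166°) = (-0.9703, 0.2419)
|BD| = 10.9730
circle(B,9.00) ∩ circle(D,5.00): a=8.0382, h=4.0481
  candidates: C₊=(7.1552,4.1118) cross=44.420; C₋=(6.9767,-3.9824) cross=-44.420
  mode + wants cross > 0 → take C=(7.1552,4.1118) (cross=44.420)
ex = (C−B)/|BC| = (0.9028,0.4300); ey = (-0.4300,0.9028)
P = B + 1.06·ex + 2.37·ey = (-1.0324,2.8374)

-1.03 2.84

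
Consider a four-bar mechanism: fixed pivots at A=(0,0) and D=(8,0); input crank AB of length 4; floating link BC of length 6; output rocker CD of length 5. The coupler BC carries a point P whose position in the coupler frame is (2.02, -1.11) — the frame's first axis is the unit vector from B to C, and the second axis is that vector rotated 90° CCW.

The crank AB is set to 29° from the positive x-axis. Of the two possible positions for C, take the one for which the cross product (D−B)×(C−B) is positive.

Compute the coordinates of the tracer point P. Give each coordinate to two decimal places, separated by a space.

5.80 1.99

A=(0,0), D=(8.00,0)
B = A + 4.00·(cos29°, sin29°) = (3.4985, 1.9392)
|BD| = 4.9015
circle(B,6.00) ∩ circle(D,5.00): a=3.5728, h=4.8202
  candidates: C₊=(8.6869,4.9526) cross=23.626; C₋=(4.8727,-3.9013) cross=-23.626
  mode + wants cross > 0 → take C=(8.6869,4.9526) (cross=23.626)
ex = (C−B)/|BC| = (0.8647,0.5022); ey = (-0.5022,0.8647)
P = B + 2.02·ex + -1.11·ey = (5.8027,1.9939)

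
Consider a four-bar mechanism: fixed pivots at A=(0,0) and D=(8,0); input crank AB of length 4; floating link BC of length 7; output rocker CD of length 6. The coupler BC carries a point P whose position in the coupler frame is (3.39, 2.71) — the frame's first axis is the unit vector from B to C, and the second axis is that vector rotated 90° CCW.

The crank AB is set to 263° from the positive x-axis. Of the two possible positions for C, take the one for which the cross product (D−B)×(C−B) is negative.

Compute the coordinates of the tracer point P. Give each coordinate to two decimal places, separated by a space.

A=(0,0), D=(8.00,0)
B = A + 4.00·(cos263°, sin263°) = (-0.4875, -3.9702)
|BD| = 9.3701
circle(B,7.00) ∩ circle(D,6.00): a=5.3788, h=4.4798
  candidates: C₊=(2.4865,2.3667) cross=41.977; C₋=(6.2827,-5.7490) cross=-41.977
  mode - wants cross < 0 → take C=(6.2827,-5.7490) (cross=-41.977)
ex = (C−B)/|BC| = (0.9672,-0.2541); ey = (0.2541,0.9672)
P = B + 3.39·ex + 2.71·ey = (3.4799,-2.2106)

3.48 -2.21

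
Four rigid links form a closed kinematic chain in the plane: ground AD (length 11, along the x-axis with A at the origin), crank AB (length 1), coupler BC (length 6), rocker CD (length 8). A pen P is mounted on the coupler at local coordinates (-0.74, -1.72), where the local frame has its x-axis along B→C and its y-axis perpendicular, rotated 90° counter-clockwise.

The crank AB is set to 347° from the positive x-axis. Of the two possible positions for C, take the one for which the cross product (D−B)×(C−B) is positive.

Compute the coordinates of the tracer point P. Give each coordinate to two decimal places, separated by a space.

1.94 -1.83

A=(0,0), D=(11.00,0)
B = A + 1.00·(cos347°, sin347°) = (0.9744, -0.2250)
|BD| = 10.0282
circle(B,6.00) ∩ circle(D,8.00): a=3.6180, h=4.7864
  candidates: C₊=(4.4841,4.6414) cross=47.999; C₋=(4.6988,-4.9290) cross=-47.999
  mode + wants cross > 0 → take C=(4.4841,4.6414) (cross=47.999)
ex = (C−B)/|BC| = (0.5850,0.8111); ey = (-0.8111,0.5850)
P = B + -0.74·ex + -1.72·ey = (1.9365,-1.8313)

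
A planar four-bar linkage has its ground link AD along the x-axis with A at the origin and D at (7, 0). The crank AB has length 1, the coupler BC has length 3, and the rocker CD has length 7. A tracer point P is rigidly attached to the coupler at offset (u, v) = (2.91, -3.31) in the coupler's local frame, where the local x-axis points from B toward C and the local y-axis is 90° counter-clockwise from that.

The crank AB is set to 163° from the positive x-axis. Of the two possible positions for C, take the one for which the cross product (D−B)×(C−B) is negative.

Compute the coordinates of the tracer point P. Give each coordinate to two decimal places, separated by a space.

-2.57 -3.81

A=(0,0), D=(7.00,0)
B = A + 1.00·(cos163°, sin163°) = (-0.9563, 0.2924)
|BD| = 7.9617
circle(B,3.00) ∩ circle(D,7.00): a=1.4688, h=2.6158
  candidates: C₊=(0.6076,2.8525) cross=20.826; C₋=(0.4154,-2.3756) cross=-20.826
  mode - wants cross < 0 → take C=(0.4154,-2.3756) (cross=-20.826)
ex = (C−B)/|BC| = (0.4573,-0.8893); ey = (0.8893,0.4573)
P = B + 2.91·ex + -3.31·ey = (-2.5694,-3.8091)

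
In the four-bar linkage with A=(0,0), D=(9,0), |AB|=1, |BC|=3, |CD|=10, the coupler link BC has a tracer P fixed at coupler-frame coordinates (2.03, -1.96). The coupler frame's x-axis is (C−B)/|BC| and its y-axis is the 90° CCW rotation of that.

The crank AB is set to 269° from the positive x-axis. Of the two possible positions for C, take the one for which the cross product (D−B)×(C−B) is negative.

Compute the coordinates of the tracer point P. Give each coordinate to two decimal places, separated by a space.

-2.08 -2.93

A=(0,0), D=(9.00,0)
B = A + 1.00·(cos269°, sin269°) = (-0.0175, -0.9998)
|BD| = 9.0727
circle(B,3.00) ∩ circle(D,10.00): a=-0.4787, h=2.9616
  candidates: C₊=(-0.8196,1.8909) cross=26.869; C₋=(-0.1668,-3.9961) cross=-26.869
  mode - wants cross < 0 → take C=(-0.1668,-3.9961) (cross=-26.869)
ex = (C−B)/|BC| = (-0.0498,-0.9988); ey = (0.9988,-0.0498)
P = B + 2.03·ex + -1.96·ey = (-2.0761,-2.9297)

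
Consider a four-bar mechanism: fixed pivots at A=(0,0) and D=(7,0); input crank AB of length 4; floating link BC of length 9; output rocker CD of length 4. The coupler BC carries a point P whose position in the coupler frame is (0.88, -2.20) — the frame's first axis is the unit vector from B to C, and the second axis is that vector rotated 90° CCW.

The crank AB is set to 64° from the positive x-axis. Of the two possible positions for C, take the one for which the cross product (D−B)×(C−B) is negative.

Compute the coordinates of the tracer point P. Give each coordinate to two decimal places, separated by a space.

0.38 1.67

A=(0,0), D=(7.00,0)
B = A + 4.00·(cos64°, sin64°) = (1.7535, 3.5952)
|BD| = 6.3601
circle(B,9.00) ∩ circle(D,4.00): a=8.2900, h=3.5036
  candidates: C₊=(10.5725,1.7993) cross=22.284; C₋=(6.6115,-3.9811) cross=-22.284
  mode - wants cross < 0 → take C=(6.6115,-3.9811) (cross=-22.284)
ex = (C−B)/|BC| = (0.5398,-0.8418); ey = (0.8418,0.5398)
P = B + 0.88·ex + -2.20·ey = (0.3765,1.6669)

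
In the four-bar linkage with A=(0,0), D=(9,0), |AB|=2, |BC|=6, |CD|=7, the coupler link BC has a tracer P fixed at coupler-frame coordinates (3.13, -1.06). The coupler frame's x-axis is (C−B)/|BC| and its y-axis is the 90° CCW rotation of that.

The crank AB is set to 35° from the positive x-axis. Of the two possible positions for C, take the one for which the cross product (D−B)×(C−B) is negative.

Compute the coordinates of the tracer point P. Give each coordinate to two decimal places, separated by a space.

1.69 -2.16

A=(0,0), D=(9.00,0)
B = A + 2.00·(cos35°, sin35°) = (1.6383, 1.1472)
|BD| = 7.4505
circle(B,6.00) ∩ circle(D,7.00): a=2.8528, h=5.2784
  candidates: C₊=(5.2698,5.9233) cross=39.327; C₋=(3.6444,-4.5075) cross=-39.327
  mode - wants cross < 0 → take C=(3.6444,-4.5075) (cross=-39.327)
ex = (C−B)/|BC| = (0.3344,-0.9424); ey = (0.9424,0.3344)
P = B + 3.13·ex + -1.06·ey = (1.6858,-2.1571)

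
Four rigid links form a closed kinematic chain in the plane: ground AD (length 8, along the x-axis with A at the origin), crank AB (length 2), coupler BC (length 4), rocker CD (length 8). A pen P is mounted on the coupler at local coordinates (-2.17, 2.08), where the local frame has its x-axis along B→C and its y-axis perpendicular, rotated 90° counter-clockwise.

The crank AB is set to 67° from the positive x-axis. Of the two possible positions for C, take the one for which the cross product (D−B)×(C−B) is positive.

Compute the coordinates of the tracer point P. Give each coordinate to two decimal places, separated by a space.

-1.95 0.59

A=(0,0), D=(8.00,0)
B = A + 2.00·(cos67°, sin67°) = (0.7815, 1.8410)
|BD| = 7.4496
circle(B,4.00) ∩ circle(D,8.00): a=0.5032, h=3.9682
  candidates: C₊=(2.2497,5.5618) cross=29.562; C₋=(0.2883,-2.1285) cross=-29.562
  mode + wants cross > 0 → take C=(2.2497,5.5618) (cross=29.562)
ex = (C−B)/|BC| = (0.3671,0.9302); ey = (-0.9302,0.3671)
P = B + -2.17·ex + 2.08·ey = (-1.9499,0.5859)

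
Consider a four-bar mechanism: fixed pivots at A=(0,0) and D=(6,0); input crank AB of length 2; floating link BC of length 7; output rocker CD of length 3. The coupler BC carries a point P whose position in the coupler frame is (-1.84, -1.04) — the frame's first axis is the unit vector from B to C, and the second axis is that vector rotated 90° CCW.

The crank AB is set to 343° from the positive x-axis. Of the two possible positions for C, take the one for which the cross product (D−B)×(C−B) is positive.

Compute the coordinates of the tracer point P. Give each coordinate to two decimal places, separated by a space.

0.47 -2.13

A=(0,0), D=(6.00,0)
B = A + 2.00·(cos343°, sin343°) = (1.9126, -0.5847)
|BD| = 4.1290
circle(B,7.00) ∩ circle(D,3.00): a=6.9083, h=1.1294
  candidates: C₊=(8.5913,1.5116) cross=4.663; C₋=(8.9112,-0.7244) cross=-4.663
  mode + wants cross > 0 → take C=(8.5913,1.5116) (cross=4.663)
ex = (C−B)/|BC| = (0.9541,0.2995); ey = (-0.2995,0.9541)
P = B + -1.84·ex + -1.04·ey = (0.4685,-2.1281)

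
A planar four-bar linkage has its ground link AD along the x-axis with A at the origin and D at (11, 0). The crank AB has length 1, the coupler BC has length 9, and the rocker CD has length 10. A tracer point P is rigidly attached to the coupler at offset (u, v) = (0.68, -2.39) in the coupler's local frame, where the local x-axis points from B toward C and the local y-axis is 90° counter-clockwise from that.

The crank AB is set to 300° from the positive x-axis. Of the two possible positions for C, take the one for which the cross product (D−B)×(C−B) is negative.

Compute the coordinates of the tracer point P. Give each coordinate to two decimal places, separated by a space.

A=(0,0), D=(11.00,0)
B = A + 1.00·(cos300°, sin300°) = (0.5000, -0.8660)
|BD| = 10.5357
circle(B,9.00) ∩ circle(D,10.00): a=4.3661, h=7.8700
  candidates: C₊=(4.2044,7.3362) cross=82.916; C₋=(5.4983,-8.3505) cross=-82.916
  mode - wants cross < 0 → take C=(5.4983,-8.3505) (cross=-82.916)
ex = (C−B)/|BC| = (0.5554,-0.8316); ey = (0.8316,0.5554)
P = B + 0.68·ex + -2.39·ey = (-1.1099,-2.7588)

-1.11 -2.76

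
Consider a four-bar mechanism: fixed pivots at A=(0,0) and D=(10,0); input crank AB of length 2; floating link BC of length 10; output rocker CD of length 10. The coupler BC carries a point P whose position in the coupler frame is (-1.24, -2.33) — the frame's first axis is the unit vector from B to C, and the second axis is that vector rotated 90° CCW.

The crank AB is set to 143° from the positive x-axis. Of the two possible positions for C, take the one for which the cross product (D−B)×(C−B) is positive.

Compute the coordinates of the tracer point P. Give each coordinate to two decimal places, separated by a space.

A=(0,0), D=(10.00,0)
B = A + 2.00·(cos143°, sin143°) = (-1.5973, 1.2036)
|BD| = 11.6596
circle(B,10.00) ∩ circle(D,10.00): a=5.8298, h=8.1249
  candidates: C₊=(5.0401,8.6833) cross=94.733; C₋=(3.3626,-7.4797) cross=-94.733
  mode + wants cross > 0 → take C=(5.0401,8.6833) (cross=94.733)
ex = (C−B)/|BC| = (0.6637,0.7480); ey = (-0.7480,0.6637)
P = B + -1.24·ex + -2.33·ey = (-0.6775,-1.2704)

-0.68 -1.27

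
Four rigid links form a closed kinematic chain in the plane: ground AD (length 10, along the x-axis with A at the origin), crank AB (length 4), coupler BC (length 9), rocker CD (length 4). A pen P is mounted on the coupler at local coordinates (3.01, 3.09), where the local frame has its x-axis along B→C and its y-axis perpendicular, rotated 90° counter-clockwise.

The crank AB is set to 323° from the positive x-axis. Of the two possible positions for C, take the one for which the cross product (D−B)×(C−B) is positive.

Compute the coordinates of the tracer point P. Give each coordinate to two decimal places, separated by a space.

A=(0,0), D=(10.00,0)
B = A + 4.00·(cos323°, sin323°) = (3.1945, -2.4073)
|BD| = 7.2187
circle(B,9.00) ∩ circle(D,4.00): a=8.1115, h=3.8991
  candidates: C₊=(9.5415,3.9736) cross=28.146; C₋=(12.1420,-3.3781) cross=-28.146
  mode + wants cross > 0 → take C=(9.5415,3.9736) (cross=28.146)
ex = (C−B)/|BC| = (0.7052,0.7090); ey = (-0.7090,0.7052)
P = B + 3.01·ex + 3.09·ey = (3.1265,1.9059)

3.13 1.91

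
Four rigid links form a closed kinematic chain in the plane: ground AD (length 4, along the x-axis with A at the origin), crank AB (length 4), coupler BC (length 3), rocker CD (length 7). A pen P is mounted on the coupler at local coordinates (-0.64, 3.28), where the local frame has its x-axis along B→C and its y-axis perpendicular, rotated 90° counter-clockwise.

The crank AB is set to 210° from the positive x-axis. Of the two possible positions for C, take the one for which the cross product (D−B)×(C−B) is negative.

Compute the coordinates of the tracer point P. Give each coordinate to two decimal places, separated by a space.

-1.37 0.60

A=(0,0), D=(4.00,0)
B = A + 4.00·(cos210°, sin210°) = (-3.4641, -2.0000)
|BD| = 7.7274
circle(B,3.00) ∩ circle(D,7.00): a=1.2755, h=2.7153
  candidates: C₊=(-2.9348,0.9529) cross=20.983; C₋=(-1.5293,-4.2927) cross=-20.983
  mode - wants cross < 0 → take C=(-1.5293,-4.2927) (cross=-20.983)
ex = (C−B)/|BC| = (0.6449,-0.7642); ey = (0.7642,0.6449)
P = B + -0.64·ex + 3.28·ey = (-1.3702,0.6045)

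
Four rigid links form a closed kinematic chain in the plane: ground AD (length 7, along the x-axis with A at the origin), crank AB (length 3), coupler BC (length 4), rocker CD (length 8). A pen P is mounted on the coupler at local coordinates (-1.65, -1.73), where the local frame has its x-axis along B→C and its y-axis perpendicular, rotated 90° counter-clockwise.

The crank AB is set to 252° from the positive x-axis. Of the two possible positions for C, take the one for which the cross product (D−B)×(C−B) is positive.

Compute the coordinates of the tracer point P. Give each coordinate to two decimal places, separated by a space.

A=(0,0), D=(7.00,0)
B = A + 3.00·(cos252°, sin252°) = (-0.9271, -2.8532)
|BD| = 8.4249
circle(B,4.00) ∩ circle(D,8.00): a=1.3637, h=3.7603
  candidates: C₊=(-0.9174,1.1468) cross=31.681; C₋=(1.6296,-5.9295) cross=-31.681
  mode + wants cross > 0 → take C=(-0.9174,1.1468) (cross=31.681)
ex = (C−B)/|BC| = (0.0024,1.0000); ey = (-1.0000,0.0024)
P = B + -1.65·ex + -1.73·ey = (0.7990,-4.5074)

0.80 -4.51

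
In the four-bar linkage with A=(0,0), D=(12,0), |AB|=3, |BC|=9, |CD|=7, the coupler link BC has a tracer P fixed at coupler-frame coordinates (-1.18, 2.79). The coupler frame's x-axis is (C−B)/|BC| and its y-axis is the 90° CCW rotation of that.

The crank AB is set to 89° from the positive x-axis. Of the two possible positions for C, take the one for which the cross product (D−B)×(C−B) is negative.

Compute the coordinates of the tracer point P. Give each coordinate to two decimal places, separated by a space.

A=(0,0), D=(12.00,0)
B = A + 3.00·(cos89°, sin89°) = (0.0524, 2.9995)
|BD| = 12.3184
circle(B,9.00) ∩ circle(D,7.00): a=7.4581, h=5.0376
  candidates: C₊=(8.5126,6.0694) cross=62.055; C₋=(6.0593,-3.7024) cross=-62.055
  mode - wants cross < 0 → take C=(6.0593,-3.7024) (cross=-62.055)
ex = (C−B)/|BC| = (0.6674,-0.7447); ey = (0.7447,0.6674)
P = B + -1.18·ex + 2.79·ey = (1.3424,5.7404)

1.34 5.74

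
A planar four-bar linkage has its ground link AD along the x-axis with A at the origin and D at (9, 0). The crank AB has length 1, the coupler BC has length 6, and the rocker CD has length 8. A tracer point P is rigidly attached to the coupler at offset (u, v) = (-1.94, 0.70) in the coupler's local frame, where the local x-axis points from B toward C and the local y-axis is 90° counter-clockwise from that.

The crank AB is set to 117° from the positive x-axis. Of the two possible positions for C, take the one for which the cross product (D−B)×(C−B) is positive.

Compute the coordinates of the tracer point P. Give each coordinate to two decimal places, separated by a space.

A=(0,0), D=(9.00,0)
B = A + 1.00·(cos117°, sin117°) = (-0.4540, 0.8910)
|BD| = 9.4959
circle(B,6.00) ∩ circle(D,8.00): a=3.2736, h=5.0283
  candidates: C₊=(3.2770,5.5899) cross=47.748; C₋=(2.3334,-4.4222) cross=-47.748
  mode + wants cross > 0 → take C=(3.2770,5.5899) (cross=47.748)
ex = (C−B)/|BC| = (0.6218,0.7832); ey = (-0.7832,0.6218)
P = B + -1.94·ex + 0.70·ey = (-2.2085,-0.1930)

-2.21 -0.19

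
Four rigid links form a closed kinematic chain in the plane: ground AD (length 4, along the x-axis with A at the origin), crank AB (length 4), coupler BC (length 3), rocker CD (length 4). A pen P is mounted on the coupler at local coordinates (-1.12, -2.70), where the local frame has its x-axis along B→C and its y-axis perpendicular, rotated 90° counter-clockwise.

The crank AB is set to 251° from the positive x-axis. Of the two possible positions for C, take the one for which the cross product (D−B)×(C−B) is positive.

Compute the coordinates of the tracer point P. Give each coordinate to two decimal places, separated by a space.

0.50 -6.09

A=(0,0), D=(4.00,0)
B = A + 4.00·(cos251°, sin251°) = (-1.3023, -3.7821)
|BD| = 6.5129
circle(B,3.00) ∩ circle(D,4.00): a=2.7191, h=1.2675
  candidates: C₊=(0.1753,-1.1712) cross=8.255; C₋=(1.6474,-3.2350) cross=-8.255
  mode + wants cross > 0 → take C=(0.1753,-1.1712) (cross=8.255)
ex = (C−B)/|BC| = (0.4925,0.8703); ey = (-0.8703,0.4925)
P = B + -1.12·ex + -2.70·ey = (0.4959,-6.0866)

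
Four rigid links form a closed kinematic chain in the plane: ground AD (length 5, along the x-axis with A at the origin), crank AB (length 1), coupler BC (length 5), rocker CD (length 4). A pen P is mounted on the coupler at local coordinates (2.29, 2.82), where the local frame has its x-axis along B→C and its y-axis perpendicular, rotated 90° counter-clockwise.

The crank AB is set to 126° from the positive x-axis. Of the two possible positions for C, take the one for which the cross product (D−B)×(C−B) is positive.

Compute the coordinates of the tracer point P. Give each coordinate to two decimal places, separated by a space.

-0.35 4.43

A=(0,0), D=(5.00,0)
B = A + 1.00·(cos126°, sin126°) = (-0.5878, 0.8090)
|BD| = 5.6460
circle(B,5.00) ∩ circle(D,4.00): a=3.6200, h=3.4490
  candidates: C₊=(3.4891,3.7037) cross=19.473; C₋=(2.5007,-3.1231) cross=-19.473
  mode + wants cross > 0 → take C=(3.4891,3.7037) (cross=19.473)
ex = (C−B)/|BC| = (0.8154,0.5789); ey = (-0.5789,0.8154)
P = B + 2.29·ex + 2.82·ey = (-0.3532,4.4341)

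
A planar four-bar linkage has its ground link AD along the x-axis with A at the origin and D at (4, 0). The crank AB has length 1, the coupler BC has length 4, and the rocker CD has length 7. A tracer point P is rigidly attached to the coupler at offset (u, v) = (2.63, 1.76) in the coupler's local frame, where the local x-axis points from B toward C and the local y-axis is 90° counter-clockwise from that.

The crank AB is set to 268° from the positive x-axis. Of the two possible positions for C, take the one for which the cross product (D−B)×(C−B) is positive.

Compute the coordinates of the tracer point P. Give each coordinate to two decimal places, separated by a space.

A=(0,0), D=(4.00,0)
B = A + 1.00·(cos268°, sin268°) = (-0.0349, -0.9994)
|BD| = 4.1568
circle(B,4.00) ∩ circle(D,7.00): a=-1.8910, h=3.5248
  candidates: C₊=(-2.7178,1.9674) cross=14.652; C₋=(-1.0230,-4.8754) cross=-14.652
  mode + wants cross > 0 → take C=(-2.7178,1.9674) (cross=14.652)
ex = (C−B)/|BC| = (-0.6707,0.7417); ey = (-0.7417,-0.6707)
P = B + 2.63·ex + 1.76·ey = (-3.1043,-0.2292)

-3.10 -0.23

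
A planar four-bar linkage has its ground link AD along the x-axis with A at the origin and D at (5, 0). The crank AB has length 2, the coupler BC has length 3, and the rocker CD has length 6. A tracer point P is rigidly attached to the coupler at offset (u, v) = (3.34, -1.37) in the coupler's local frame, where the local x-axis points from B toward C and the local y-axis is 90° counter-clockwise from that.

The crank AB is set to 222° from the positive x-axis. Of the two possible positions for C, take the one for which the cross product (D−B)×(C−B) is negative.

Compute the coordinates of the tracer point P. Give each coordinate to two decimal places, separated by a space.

A=(0,0), D=(5.00,0)
B = A + 2.00·(cos222°, sin222°) = (-1.4863, -1.3383)
|BD| = 6.6229
circle(B,3.00) ∩ circle(D,6.00): a=1.2731, h=2.7165
  candidates: C₊=(-0.7884,1.5794) cross=17.991; C₋=(0.3094,-3.7415) cross=-17.991
  mode - wants cross < 0 → take C=(0.3094,-3.7415) (cross=-17.991)
ex = (C−B)/|BC| = (0.5986,-0.8011); ey = (0.8011,0.5986)
P = B + 3.34·ex + -1.37·ey = (-0.5845,-4.8339)

-0.58 -4.83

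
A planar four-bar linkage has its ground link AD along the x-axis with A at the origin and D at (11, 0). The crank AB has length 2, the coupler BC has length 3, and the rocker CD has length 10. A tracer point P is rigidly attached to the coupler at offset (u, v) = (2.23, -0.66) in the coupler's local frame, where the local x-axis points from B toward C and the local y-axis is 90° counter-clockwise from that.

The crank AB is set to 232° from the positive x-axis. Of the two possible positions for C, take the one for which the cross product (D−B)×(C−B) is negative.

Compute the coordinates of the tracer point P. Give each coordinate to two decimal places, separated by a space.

A=(0,0), D=(11.00,0)
B = A + 2.00·(cos232°, sin232°) = (-1.2313, -1.5760)
|BD| = 12.3324
circle(B,3.00) ∩ circle(D,10.00): a=2.4768, h=1.6928
  candidates: C₊=(1.0088,0.4194) cross=20.877; C₋=(1.4415,-2.9384) cross=-20.877
  mode - wants cross < 0 → take C=(1.4415,-2.9384) (cross=-20.877)
ex = (C−B)/|BC| = (0.8909,-0.4541); ey = (0.4541,0.8909)
P = B + 2.23·ex + -0.66·ey = (0.4557,-3.1768)

0.46 -3.18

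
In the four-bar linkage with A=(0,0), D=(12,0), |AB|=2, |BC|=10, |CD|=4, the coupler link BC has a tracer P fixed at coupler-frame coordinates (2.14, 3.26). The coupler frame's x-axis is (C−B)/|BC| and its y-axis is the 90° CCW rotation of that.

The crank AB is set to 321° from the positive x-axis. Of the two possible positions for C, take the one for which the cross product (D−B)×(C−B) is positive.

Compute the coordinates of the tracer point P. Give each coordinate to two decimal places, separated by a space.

1.83 2.63

A=(0,0), D=(12.00,0)
B = A + 2.00·(cos321°, sin321°) = (1.5543, -1.2586)
|BD| = 10.5213
circle(B,10.00) ∩ circle(D,4.00): a=9.2525, h=3.7935
  candidates: C₊=(10.2866,3.6144) cross=39.912; C₋=(11.1942,-3.9180) cross=-39.912
  mode + wants cross > 0 → take C=(10.2866,3.6144) (cross=39.912)
ex = (C−B)/|BC| = (0.8732,0.4873); ey = (-0.4873,0.8732)
P = B + 2.14·ex + 3.26·ey = (1.8344,2.6309)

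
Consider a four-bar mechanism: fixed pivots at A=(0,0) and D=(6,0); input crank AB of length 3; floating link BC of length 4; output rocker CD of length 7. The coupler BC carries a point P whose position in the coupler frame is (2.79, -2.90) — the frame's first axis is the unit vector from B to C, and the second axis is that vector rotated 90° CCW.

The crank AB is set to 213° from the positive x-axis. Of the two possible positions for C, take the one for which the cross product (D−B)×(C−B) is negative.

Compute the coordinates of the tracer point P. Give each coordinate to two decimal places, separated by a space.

A=(0,0), D=(6.00,0)
B = A + 3.00·(cos213°, sin213°) = (-2.5160, -1.6339)
|BD| = 8.6713
circle(B,4.00) ∩ circle(D,7.00): a=2.4329, h=3.1751
  candidates: C₊=(-0.7250,1.9427) cross=27.532; C₋=(0.4715,-4.2937) cross=-27.532
  mode - wants cross < 0 → take C=(0.4715,-4.2937) (cross=-27.532)
ex = (C−B)/|BC| = (0.7469,-0.6650); ey = (0.6650,0.7469)
P = B + 2.79·ex + -2.90·ey = (-2.3606,-5.6551)

-2.36 -5.66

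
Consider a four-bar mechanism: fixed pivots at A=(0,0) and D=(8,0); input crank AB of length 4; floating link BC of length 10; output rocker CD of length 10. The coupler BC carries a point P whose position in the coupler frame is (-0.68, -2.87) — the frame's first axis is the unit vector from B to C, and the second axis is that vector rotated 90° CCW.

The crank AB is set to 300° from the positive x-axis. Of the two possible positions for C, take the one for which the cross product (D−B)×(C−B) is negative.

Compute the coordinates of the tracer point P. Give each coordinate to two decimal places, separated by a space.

-0.36 -5.24

A=(0,0), D=(8.00,0)
B = A + 4.00·(cos300°, sin300°) = (2.0000, -3.4641)
|BD| = 6.9282
circle(B,10.00) ∩ circle(D,10.00): a=3.4641, h=9.3808
  candidates: C₊=(0.3096,6.3920) cross=64.992; C₋=(9.6904,-9.8561) cross=-64.992
  mode - wants cross < 0 → take C=(9.6904,-9.8561) (cross=-64.992)
ex = (C−B)/|BC| = (0.7690,-0.6392); ey = (0.6392,0.7690)
P = B + -0.68·ex + -2.87·ey = (-0.3574,-5.2366)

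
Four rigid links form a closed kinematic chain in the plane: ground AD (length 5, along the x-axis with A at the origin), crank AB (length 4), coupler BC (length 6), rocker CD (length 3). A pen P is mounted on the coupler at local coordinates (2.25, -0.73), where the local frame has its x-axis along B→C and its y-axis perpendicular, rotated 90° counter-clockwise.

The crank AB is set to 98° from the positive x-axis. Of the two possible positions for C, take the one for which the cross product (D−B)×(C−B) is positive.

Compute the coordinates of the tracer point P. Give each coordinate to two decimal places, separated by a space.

A=(0,0), D=(5.00,0)
B = A + 4.00·(cos98°, sin98°) = (-0.5567, 3.9611)
|BD| = 6.8240
circle(B,6.00) ∩ circle(D,3.00): a=5.3903, h=2.6353
  candidates: C₊=(5.3622,2.9781) cross=17.983; C₋=(2.3029,-1.3137) cross=-17.983
  mode + wants cross > 0 → take C=(5.3622,2.9781) (cross=17.983)
ex = (C−B)/|BC| = (0.9865,-0.1638); ey = (0.1638,0.9865)
P = B + 2.25·ex + -0.73·ey = (1.5433,2.8723)

1.54 2.87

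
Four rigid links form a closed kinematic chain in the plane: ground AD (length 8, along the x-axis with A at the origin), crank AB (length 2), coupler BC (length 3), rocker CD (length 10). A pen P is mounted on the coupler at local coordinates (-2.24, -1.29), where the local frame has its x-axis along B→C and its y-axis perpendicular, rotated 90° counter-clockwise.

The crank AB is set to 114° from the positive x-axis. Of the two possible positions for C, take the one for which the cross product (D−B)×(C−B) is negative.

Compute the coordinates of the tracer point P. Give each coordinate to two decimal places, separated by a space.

-1.15 4.39

A=(0,0), D=(8.00,0)
B = A + 2.00·(cos114°, sin114°) = (-0.8135, 1.8271)
|BD| = 9.0009
circle(B,3.00) ∩ circle(D,10.00): a=-0.5546, h=2.9483
  candidates: C₊=(-0.7581,4.8266) cross=26.537; C₋=(-1.9550,-0.9472) cross=-26.537
  mode - wants cross < 0 → take C=(-1.9550,-0.9472) (cross=-26.537)
ex = (C−B)/|BC| = (-0.3805,-0.9248); ey = (0.9248,-0.3805)
P = B + -2.24·ex + -1.29·ey = (-1.1541,4.3895)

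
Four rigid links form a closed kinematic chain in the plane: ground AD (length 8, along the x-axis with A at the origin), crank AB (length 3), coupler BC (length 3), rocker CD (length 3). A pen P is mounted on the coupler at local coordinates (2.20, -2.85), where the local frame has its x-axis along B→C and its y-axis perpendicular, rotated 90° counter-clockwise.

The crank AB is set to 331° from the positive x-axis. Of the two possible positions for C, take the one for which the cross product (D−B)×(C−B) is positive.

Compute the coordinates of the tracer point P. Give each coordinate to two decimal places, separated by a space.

6.10 -2.41

A=(0,0), D=(8.00,0)
B = A + 3.00·(cos331°, sin331°) = (2.6239, -1.4544)
|BD| = 5.5694
circle(B,3.00) ∩ circle(D,3.00): a=2.7847, h=1.1160
  candidates: C₊=(5.0205,0.3501) cross=6.215; C₋=(5.6034,-1.8045) cross=-6.215
  mode + wants cross > 0 → take C=(5.0205,0.3501) (cross=6.215)
ex = (C−B)/|BC| = (0.7989,0.6015); ey = (-0.6015,0.7989)
P = B + 2.20·ex + -2.85·ey = (6.0956,-2.4079)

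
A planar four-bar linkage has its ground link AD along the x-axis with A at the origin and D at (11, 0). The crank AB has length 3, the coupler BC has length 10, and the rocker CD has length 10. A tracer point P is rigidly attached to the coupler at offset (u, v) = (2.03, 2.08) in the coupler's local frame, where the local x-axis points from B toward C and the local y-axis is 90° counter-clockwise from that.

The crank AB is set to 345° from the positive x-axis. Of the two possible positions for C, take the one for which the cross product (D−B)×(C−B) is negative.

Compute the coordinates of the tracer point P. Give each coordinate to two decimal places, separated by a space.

A=(0,0), D=(11.00,0)
B = A + 3.00·(cos345°, sin345°) = (2.8978, -0.7765)
|BD| = 8.1393
circle(B,10.00) ∩ circle(D,10.00): a=4.0697, h=9.1344
  candidates: C₊=(6.0775,8.7045) cross=74.348; C₋=(7.8203,-9.4810) cross=-74.348
  mode - wants cross < 0 → take C=(7.8203,-9.4810) (cross=-74.348)
ex = (C−B)/|BC| = (0.4922,-0.8705); ey = (0.8705,0.4922)
P = B + 2.03·ex + 2.08·ey = (5.7076,-1.5196)

5.71 -1.52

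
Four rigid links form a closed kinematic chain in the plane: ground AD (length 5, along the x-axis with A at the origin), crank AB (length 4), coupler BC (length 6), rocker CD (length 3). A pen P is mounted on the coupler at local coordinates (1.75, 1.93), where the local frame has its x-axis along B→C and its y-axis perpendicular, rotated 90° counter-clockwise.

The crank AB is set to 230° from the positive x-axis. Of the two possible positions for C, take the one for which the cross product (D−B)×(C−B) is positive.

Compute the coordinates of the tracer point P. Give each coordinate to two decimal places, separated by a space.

A=(0,0), D=(5.00,0)
B = A + 4.00·(cos230°, sin230°) = (-2.5712, -3.0642)
|BD| = 8.1677
circle(B,6.00) ∩ circle(D,3.00): a=5.7367, h=1.7579
  candidates: C₊=(2.0871,0.7175) cross=14.358; C₋=(3.4060,-2.5415) cross=-14.358
  mode + wants cross > 0 → take C=(2.0871,0.7175) (cross=14.358)
ex = (C−B)/|BC| = (0.7764,0.6303); ey = (-0.6303,0.7764)
P = B + 1.75·ex + 1.93·ey = (-2.4289,-0.4628)

-2.43 -0.46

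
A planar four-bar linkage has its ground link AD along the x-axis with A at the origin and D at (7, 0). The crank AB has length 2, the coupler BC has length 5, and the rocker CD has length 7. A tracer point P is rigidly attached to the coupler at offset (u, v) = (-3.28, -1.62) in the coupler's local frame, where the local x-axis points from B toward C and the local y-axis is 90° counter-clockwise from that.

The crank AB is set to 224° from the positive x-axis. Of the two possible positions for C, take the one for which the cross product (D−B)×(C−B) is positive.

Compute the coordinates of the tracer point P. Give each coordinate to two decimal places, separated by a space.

A=(0,0), D=(7.00,0)
B = A + 2.00·(cos224°, sin224°) = (-1.4387, -1.3893)
|BD| = 8.5523
circle(B,5.00) ∩ circle(D,7.00): a=2.8730, h=4.0922
  candidates: C₊=(0.7314,3.1152) cross=34.997; C₋=(2.0609,-4.9604) cross=-34.997
  mode + wants cross > 0 → take C=(0.7314,3.1152) (cross=34.997)
ex = (C−B)/|BC| = (0.4340,0.9009); ey = (-0.9009,0.4340)
P = B + -3.28·ex + -1.62·ey = (-1.4028,-5.0474)

-1.40 -5.05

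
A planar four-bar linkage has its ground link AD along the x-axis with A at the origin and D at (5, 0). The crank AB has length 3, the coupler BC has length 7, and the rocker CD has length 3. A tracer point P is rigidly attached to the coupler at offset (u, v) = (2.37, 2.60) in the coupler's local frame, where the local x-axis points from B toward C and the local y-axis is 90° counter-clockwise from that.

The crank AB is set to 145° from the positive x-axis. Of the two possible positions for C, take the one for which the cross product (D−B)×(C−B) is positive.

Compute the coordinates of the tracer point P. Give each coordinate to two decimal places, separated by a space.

-0.58 4.70

A=(0,0), D=(5.00,0)
B = A + 3.00·(cos145°, sin145°) = (-2.4575, 1.7207)
|BD| = 7.6534
circle(B,7.00) ∩ circle(D,3.00): a=6.4399, h=2.7436
  candidates: C₊=(4.4344,2.9462) cross=20.998; C₋=(3.2007,-2.4005) cross=-20.998
  mode + wants cross > 0 → take C=(4.4344,2.9462) (cross=20.998)
ex = (C−B)/|BC| = (0.9846,0.1751); ey = (-0.1751,0.9846)
P = B + 2.37·ex + 2.60·ey = (-0.5792,4.6955)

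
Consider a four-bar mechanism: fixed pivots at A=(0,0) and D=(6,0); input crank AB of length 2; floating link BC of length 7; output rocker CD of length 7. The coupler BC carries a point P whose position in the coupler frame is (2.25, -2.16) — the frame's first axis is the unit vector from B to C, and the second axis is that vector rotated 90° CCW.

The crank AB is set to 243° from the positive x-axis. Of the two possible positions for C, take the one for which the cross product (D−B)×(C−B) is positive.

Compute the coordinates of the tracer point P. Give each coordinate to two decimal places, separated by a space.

A=(0,0), D=(6.00,0)
B = A + 2.00·(cos243°, sin243°) = (-0.9080, -1.7820)
|BD| = 7.1341
circle(B,7.00) ∩ circle(D,7.00): a=3.5671, h=6.0230
  candidates: C₊=(1.0416,4.9410) cross=42.969; C₋=(4.0505,-6.7230) cross=-42.969
  mode + wants cross > 0 → take C=(1.0416,4.9410) (cross=42.969)
ex = (C−B)/|BC| = (0.2785,0.9604); ey = (-0.9604,0.2785)
P = B + 2.25·ex + -2.16·ey = (1.7932,-0.2226)

1.79 -0.22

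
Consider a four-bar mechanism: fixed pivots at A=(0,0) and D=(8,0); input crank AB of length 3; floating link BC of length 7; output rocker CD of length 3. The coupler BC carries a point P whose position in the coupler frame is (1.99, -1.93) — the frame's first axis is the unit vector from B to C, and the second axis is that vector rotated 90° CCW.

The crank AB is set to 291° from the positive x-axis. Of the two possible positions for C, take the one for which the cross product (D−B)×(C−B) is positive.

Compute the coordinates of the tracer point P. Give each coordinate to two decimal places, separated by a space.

A=(0,0), D=(8.00,0)
B = A + 3.00·(cos291°, sin291°) = (1.0751, -2.8007)
|BD| = 7.4698
circle(B,7.00) ∩ circle(D,3.00): a=6.4124, h=2.8074
  candidates: C₊=(5.9670,2.2061) cross=20.971; C₋=(8.0723,-2.9991) cross=-20.971
  mode + wants cross > 0 → take C=(5.9670,2.2061) (cross=20.971)
ex = (C−B)/|BC| = (0.6988,0.7153); ey = (-0.7153,0.6988)
P = B + 1.99·ex + -1.93·ey = (3.8463,-2.7261)

3.85 -2.73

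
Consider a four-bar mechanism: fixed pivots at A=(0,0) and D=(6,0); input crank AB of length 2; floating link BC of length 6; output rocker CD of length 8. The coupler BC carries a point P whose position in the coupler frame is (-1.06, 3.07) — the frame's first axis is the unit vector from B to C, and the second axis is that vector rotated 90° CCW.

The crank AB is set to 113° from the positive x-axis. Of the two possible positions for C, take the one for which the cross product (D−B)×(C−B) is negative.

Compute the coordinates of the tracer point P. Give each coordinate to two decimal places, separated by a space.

2.30 2.87

A=(0,0), D=(6.00,0)
B = A + 2.00·(cos113°, sin113°) = (-0.7815, 1.8410)
|BD| = 7.0269
circle(B,6.00) ∩ circle(D,8.00): a=1.5211, h=5.8040
  candidates: C₊=(2.2071,7.0437) cross=40.784; C₋=(-0.8341,-4.1588) cross=-40.784
  mode - wants cross < 0 → take C=(-0.8341,-4.1588) (cross=-40.784)
ex = (C−B)/|BC| = (-0.0088,-1.0000); ey = (1.0000,-0.0088)
P = B + -1.06·ex + 3.07·ey = (2.2977,2.8740)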